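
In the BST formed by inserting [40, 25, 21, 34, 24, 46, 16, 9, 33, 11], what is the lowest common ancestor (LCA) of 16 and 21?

Tree insertion order: [40, 25, 21, 34, 24, 46, 16, 9, 33, 11]
Tree (level-order array): [40, 25, 46, 21, 34, None, None, 16, 24, 33, None, 9, None, None, None, None, None, None, 11]
In a BST, the LCA of p=16, q=21 is the first node v on the
root-to-leaf path with p <= v <= q (go left if both < v, right if both > v).
Walk from root:
  at 40: both 16 and 21 < 40, go left
  at 25: both 16 and 21 < 25, go left
  at 21: 16 <= 21 <= 21, this is the LCA
LCA = 21


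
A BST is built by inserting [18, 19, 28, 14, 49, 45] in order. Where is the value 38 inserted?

Starting tree (level order): [18, 14, 19, None, None, None, 28, None, 49, 45]
Insertion path: 18 -> 19 -> 28 -> 49 -> 45
Result: insert 38 as left child of 45
Final tree (level order): [18, 14, 19, None, None, None, 28, None, 49, 45, None, 38]


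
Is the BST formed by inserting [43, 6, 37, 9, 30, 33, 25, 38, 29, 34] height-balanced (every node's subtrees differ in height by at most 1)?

Tree (level-order array): [43, 6, None, None, 37, 9, 38, None, 30, None, None, 25, 33, None, 29, None, 34]
Definition: a tree is height-balanced if, at every node, |h(left) - h(right)| <= 1 (empty subtree has height -1).
Bottom-up per-node check:
  node 29: h_left=-1, h_right=-1, diff=0 [OK], height=0
  node 25: h_left=-1, h_right=0, diff=1 [OK], height=1
  node 34: h_left=-1, h_right=-1, diff=0 [OK], height=0
  node 33: h_left=-1, h_right=0, diff=1 [OK], height=1
  node 30: h_left=1, h_right=1, diff=0 [OK], height=2
  node 9: h_left=-1, h_right=2, diff=3 [FAIL (|-1-2|=3 > 1)], height=3
  node 38: h_left=-1, h_right=-1, diff=0 [OK], height=0
  node 37: h_left=3, h_right=0, diff=3 [FAIL (|3-0|=3 > 1)], height=4
  node 6: h_left=-1, h_right=4, diff=5 [FAIL (|-1-4|=5 > 1)], height=5
  node 43: h_left=5, h_right=-1, diff=6 [FAIL (|5--1|=6 > 1)], height=6
Node 9 violates the condition: |-1 - 2| = 3 > 1.
Result: Not balanced


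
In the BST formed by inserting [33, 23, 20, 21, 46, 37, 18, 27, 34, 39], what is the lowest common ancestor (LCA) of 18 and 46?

Tree insertion order: [33, 23, 20, 21, 46, 37, 18, 27, 34, 39]
Tree (level-order array): [33, 23, 46, 20, 27, 37, None, 18, 21, None, None, 34, 39]
In a BST, the LCA of p=18, q=46 is the first node v on the
root-to-leaf path with p <= v <= q (go left if both < v, right if both > v).
Walk from root:
  at 33: 18 <= 33 <= 46, this is the LCA
LCA = 33


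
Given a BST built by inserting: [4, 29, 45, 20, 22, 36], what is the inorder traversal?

Tree insertion order: [4, 29, 45, 20, 22, 36]
Tree (level-order array): [4, None, 29, 20, 45, None, 22, 36]
Inorder traversal: [4, 20, 22, 29, 36, 45]


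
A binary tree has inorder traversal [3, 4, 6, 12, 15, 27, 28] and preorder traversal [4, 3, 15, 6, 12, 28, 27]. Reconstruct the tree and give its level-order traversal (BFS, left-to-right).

Inorder:  [3, 4, 6, 12, 15, 27, 28]
Preorder: [4, 3, 15, 6, 12, 28, 27]
Algorithm: preorder visits root first, so consume preorder in order;
for each root, split the current inorder slice at that value into
left-subtree inorder and right-subtree inorder, then recurse.
Recursive splits:
  root=4; inorder splits into left=[3], right=[6, 12, 15, 27, 28]
  root=3; inorder splits into left=[], right=[]
  root=15; inorder splits into left=[6, 12], right=[27, 28]
  root=6; inorder splits into left=[], right=[12]
  root=12; inorder splits into left=[], right=[]
  root=28; inorder splits into left=[27], right=[]
  root=27; inorder splits into left=[], right=[]
Reconstructed level-order: [4, 3, 15, 6, 28, 12, 27]


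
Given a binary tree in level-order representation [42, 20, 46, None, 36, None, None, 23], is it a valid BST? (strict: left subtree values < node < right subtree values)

Level-order array: [42, 20, 46, None, 36, None, None, 23]
Validate using subtree bounds (lo, hi): at each node, require lo < value < hi,
then recurse left with hi=value and right with lo=value.
Preorder trace (stopping at first violation):
  at node 42 with bounds (-inf, +inf): OK
  at node 20 with bounds (-inf, 42): OK
  at node 36 with bounds (20, 42): OK
  at node 23 with bounds (20, 36): OK
  at node 46 with bounds (42, +inf): OK
No violation found at any node.
Result: Valid BST


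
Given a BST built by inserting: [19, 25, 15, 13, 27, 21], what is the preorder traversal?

Tree insertion order: [19, 25, 15, 13, 27, 21]
Tree (level-order array): [19, 15, 25, 13, None, 21, 27]
Preorder traversal: [19, 15, 13, 25, 21, 27]


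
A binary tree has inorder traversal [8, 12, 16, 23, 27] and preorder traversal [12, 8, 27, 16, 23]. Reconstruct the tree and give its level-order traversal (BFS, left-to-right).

Inorder:  [8, 12, 16, 23, 27]
Preorder: [12, 8, 27, 16, 23]
Algorithm: preorder visits root first, so consume preorder in order;
for each root, split the current inorder slice at that value into
left-subtree inorder and right-subtree inorder, then recurse.
Recursive splits:
  root=12; inorder splits into left=[8], right=[16, 23, 27]
  root=8; inorder splits into left=[], right=[]
  root=27; inorder splits into left=[16, 23], right=[]
  root=16; inorder splits into left=[], right=[23]
  root=23; inorder splits into left=[], right=[]
Reconstructed level-order: [12, 8, 27, 16, 23]


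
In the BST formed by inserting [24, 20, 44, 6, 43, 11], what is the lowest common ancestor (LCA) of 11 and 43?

Tree insertion order: [24, 20, 44, 6, 43, 11]
Tree (level-order array): [24, 20, 44, 6, None, 43, None, None, 11]
In a BST, the LCA of p=11, q=43 is the first node v on the
root-to-leaf path with p <= v <= q (go left if both < v, right if both > v).
Walk from root:
  at 24: 11 <= 24 <= 43, this is the LCA
LCA = 24


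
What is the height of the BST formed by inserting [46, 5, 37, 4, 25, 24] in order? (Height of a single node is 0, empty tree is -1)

Insertion order: [46, 5, 37, 4, 25, 24]
Tree (level-order array): [46, 5, None, 4, 37, None, None, 25, None, 24]
Compute height bottom-up (empty subtree = -1):
  height(4) = 1 + max(-1, -1) = 0
  height(24) = 1 + max(-1, -1) = 0
  height(25) = 1 + max(0, -1) = 1
  height(37) = 1 + max(1, -1) = 2
  height(5) = 1 + max(0, 2) = 3
  height(46) = 1 + max(3, -1) = 4
Height = 4


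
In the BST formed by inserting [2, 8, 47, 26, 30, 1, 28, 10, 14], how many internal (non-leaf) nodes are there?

Tree built from: [2, 8, 47, 26, 30, 1, 28, 10, 14]
Tree (level-order array): [2, 1, 8, None, None, None, 47, 26, None, 10, 30, None, 14, 28]
Rule: An internal node has at least one child.
Per-node child counts:
  node 2: 2 child(ren)
  node 1: 0 child(ren)
  node 8: 1 child(ren)
  node 47: 1 child(ren)
  node 26: 2 child(ren)
  node 10: 1 child(ren)
  node 14: 0 child(ren)
  node 30: 1 child(ren)
  node 28: 0 child(ren)
Matching nodes: [2, 8, 47, 26, 10, 30]
Count of internal (non-leaf) nodes: 6


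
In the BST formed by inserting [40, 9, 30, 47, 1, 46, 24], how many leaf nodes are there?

Tree built from: [40, 9, 30, 47, 1, 46, 24]
Tree (level-order array): [40, 9, 47, 1, 30, 46, None, None, None, 24]
Rule: A leaf has 0 children.
Per-node child counts:
  node 40: 2 child(ren)
  node 9: 2 child(ren)
  node 1: 0 child(ren)
  node 30: 1 child(ren)
  node 24: 0 child(ren)
  node 47: 1 child(ren)
  node 46: 0 child(ren)
Matching nodes: [1, 24, 46]
Count of leaf nodes: 3


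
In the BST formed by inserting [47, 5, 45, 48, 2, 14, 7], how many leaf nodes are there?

Tree built from: [47, 5, 45, 48, 2, 14, 7]
Tree (level-order array): [47, 5, 48, 2, 45, None, None, None, None, 14, None, 7]
Rule: A leaf has 0 children.
Per-node child counts:
  node 47: 2 child(ren)
  node 5: 2 child(ren)
  node 2: 0 child(ren)
  node 45: 1 child(ren)
  node 14: 1 child(ren)
  node 7: 0 child(ren)
  node 48: 0 child(ren)
Matching nodes: [2, 7, 48]
Count of leaf nodes: 3


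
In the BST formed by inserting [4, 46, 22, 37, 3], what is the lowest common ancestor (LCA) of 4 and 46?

Tree insertion order: [4, 46, 22, 37, 3]
Tree (level-order array): [4, 3, 46, None, None, 22, None, None, 37]
In a BST, the LCA of p=4, q=46 is the first node v on the
root-to-leaf path with p <= v <= q (go left if both < v, right if both > v).
Walk from root:
  at 4: 4 <= 4 <= 46, this is the LCA
LCA = 4


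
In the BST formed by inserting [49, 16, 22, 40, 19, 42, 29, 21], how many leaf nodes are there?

Tree built from: [49, 16, 22, 40, 19, 42, 29, 21]
Tree (level-order array): [49, 16, None, None, 22, 19, 40, None, 21, 29, 42]
Rule: A leaf has 0 children.
Per-node child counts:
  node 49: 1 child(ren)
  node 16: 1 child(ren)
  node 22: 2 child(ren)
  node 19: 1 child(ren)
  node 21: 0 child(ren)
  node 40: 2 child(ren)
  node 29: 0 child(ren)
  node 42: 0 child(ren)
Matching nodes: [21, 29, 42]
Count of leaf nodes: 3


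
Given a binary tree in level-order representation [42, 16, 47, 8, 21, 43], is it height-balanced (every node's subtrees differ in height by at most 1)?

Tree (level-order array): [42, 16, 47, 8, 21, 43]
Definition: a tree is height-balanced if, at every node, |h(left) - h(right)| <= 1 (empty subtree has height -1).
Bottom-up per-node check:
  node 8: h_left=-1, h_right=-1, diff=0 [OK], height=0
  node 21: h_left=-1, h_right=-1, diff=0 [OK], height=0
  node 16: h_left=0, h_right=0, diff=0 [OK], height=1
  node 43: h_left=-1, h_right=-1, diff=0 [OK], height=0
  node 47: h_left=0, h_right=-1, diff=1 [OK], height=1
  node 42: h_left=1, h_right=1, diff=0 [OK], height=2
All nodes satisfy the balance condition.
Result: Balanced


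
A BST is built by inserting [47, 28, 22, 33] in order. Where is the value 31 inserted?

Starting tree (level order): [47, 28, None, 22, 33]
Insertion path: 47 -> 28 -> 33
Result: insert 31 as left child of 33
Final tree (level order): [47, 28, None, 22, 33, None, None, 31]


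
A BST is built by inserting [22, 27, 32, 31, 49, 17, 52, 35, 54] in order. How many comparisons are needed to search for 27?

Search path for 27: 22 -> 27
Found: True
Comparisons: 2


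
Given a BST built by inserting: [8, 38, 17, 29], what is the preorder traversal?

Tree insertion order: [8, 38, 17, 29]
Tree (level-order array): [8, None, 38, 17, None, None, 29]
Preorder traversal: [8, 38, 17, 29]


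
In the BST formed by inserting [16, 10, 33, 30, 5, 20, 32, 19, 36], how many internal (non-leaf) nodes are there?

Tree built from: [16, 10, 33, 30, 5, 20, 32, 19, 36]
Tree (level-order array): [16, 10, 33, 5, None, 30, 36, None, None, 20, 32, None, None, 19]
Rule: An internal node has at least one child.
Per-node child counts:
  node 16: 2 child(ren)
  node 10: 1 child(ren)
  node 5: 0 child(ren)
  node 33: 2 child(ren)
  node 30: 2 child(ren)
  node 20: 1 child(ren)
  node 19: 0 child(ren)
  node 32: 0 child(ren)
  node 36: 0 child(ren)
Matching nodes: [16, 10, 33, 30, 20]
Count of internal (non-leaf) nodes: 5


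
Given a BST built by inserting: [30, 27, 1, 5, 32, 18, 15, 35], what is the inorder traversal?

Tree insertion order: [30, 27, 1, 5, 32, 18, 15, 35]
Tree (level-order array): [30, 27, 32, 1, None, None, 35, None, 5, None, None, None, 18, 15]
Inorder traversal: [1, 5, 15, 18, 27, 30, 32, 35]


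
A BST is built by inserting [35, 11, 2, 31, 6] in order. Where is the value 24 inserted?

Starting tree (level order): [35, 11, None, 2, 31, None, 6]
Insertion path: 35 -> 11 -> 31
Result: insert 24 as left child of 31
Final tree (level order): [35, 11, None, 2, 31, None, 6, 24]


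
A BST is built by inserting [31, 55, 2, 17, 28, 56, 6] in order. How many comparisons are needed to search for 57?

Search path for 57: 31 -> 55 -> 56
Found: False
Comparisons: 3


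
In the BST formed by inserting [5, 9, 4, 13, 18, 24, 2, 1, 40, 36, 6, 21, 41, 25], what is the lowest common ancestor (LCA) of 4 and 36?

Tree insertion order: [5, 9, 4, 13, 18, 24, 2, 1, 40, 36, 6, 21, 41, 25]
Tree (level-order array): [5, 4, 9, 2, None, 6, 13, 1, None, None, None, None, 18, None, None, None, 24, 21, 40, None, None, 36, 41, 25]
In a BST, the LCA of p=4, q=36 is the first node v on the
root-to-leaf path with p <= v <= q (go left if both < v, right if both > v).
Walk from root:
  at 5: 4 <= 5 <= 36, this is the LCA
LCA = 5


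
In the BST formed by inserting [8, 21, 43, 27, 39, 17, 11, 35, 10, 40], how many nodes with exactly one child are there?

Tree built from: [8, 21, 43, 27, 39, 17, 11, 35, 10, 40]
Tree (level-order array): [8, None, 21, 17, 43, 11, None, 27, None, 10, None, None, 39, None, None, 35, 40]
Rule: These are nodes with exactly 1 non-null child.
Per-node child counts:
  node 8: 1 child(ren)
  node 21: 2 child(ren)
  node 17: 1 child(ren)
  node 11: 1 child(ren)
  node 10: 0 child(ren)
  node 43: 1 child(ren)
  node 27: 1 child(ren)
  node 39: 2 child(ren)
  node 35: 0 child(ren)
  node 40: 0 child(ren)
Matching nodes: [8, 17, 11, 43, 27]
Count of nodes with exactly one child: 5


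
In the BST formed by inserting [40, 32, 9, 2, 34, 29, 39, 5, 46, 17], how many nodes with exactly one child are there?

Tree built from: [40, 32, 9, 2, 34, 29, 39, 5, 46, 17]
Tree (level-order array): [40, 32, 46, 9, 34, None, None, 2, 29, None, 39, None, 5, 17]
Rule: These are nodes with exactly 1 non-null child.
Per-node child counts:
  node 40: 2 child(ren)
  node 32: 2 child(ren)
  node 9: 2 child(ren)
  node 2: 1 child(ren)
  node 5: 0 child(ren)
  node 29: 1 child(ren)
  node 17: 0 child(ren)
  node 34: 1 child(ren)
  node 39: 0 child(ren)
  node 46: 0 child(ren)
Matching nodes: [2, 29, 34]
Count of nodes with exactly one child: 3


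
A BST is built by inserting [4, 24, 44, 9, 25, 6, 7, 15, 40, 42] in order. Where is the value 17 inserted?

Starting tree (level order): [4, None, 24, 9, 44, 6, 15, 25, None, None, 7, None, None, None, 40, None, None, None, 42]
Insertion path: 4 -> 24 -> 9 -> 15
Result: insert 17 as right child of 15
Final tree (level order): [4, None, 24, 9, 44, 6, 15, 25, None, None, 7, None, 17, None, 40, None, None, None, None, None, 42]


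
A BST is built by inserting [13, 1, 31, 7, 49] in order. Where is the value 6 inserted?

Starting tree (level order): [13, 1, 31, None, 7, None, 49]
Insertion path: 13 -> 1 -> 7
Result: insert 6 as left child of 7
Final tree (level order): [13, 1, 31, None, 7, None, 49, 6]


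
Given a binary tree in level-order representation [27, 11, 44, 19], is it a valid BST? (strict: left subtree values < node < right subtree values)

Level-order array: [27, 11, 44, 19]
Validate using subtree bounds (lo, hi): at each node, require lo < value < hi,
then recurse left with hi=value and right with lo=value.
Preorder trace (stopping at first violation):
  at node 27 with bounds (-inf, +inf): OK
  at node 11 with bounds (-inf, 27): OK
  at node 19 with bounds (-inf, 11): VIOLATION
Node 19 violates its bound: not (-inf < 19 < 11).
Result: Not a valid BST


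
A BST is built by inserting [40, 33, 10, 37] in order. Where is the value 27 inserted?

Starting tree (level order): [40, 33, None, 10, 37]
Insertion path: 40 -> 33 -> 10
Result: insert 27 as right child of 10
Final tree (level order): [40, 33, None, 10, 37, None, 27]


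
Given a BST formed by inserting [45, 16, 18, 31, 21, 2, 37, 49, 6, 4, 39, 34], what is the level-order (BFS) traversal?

Tree insertion order: [45, 16, 18, 31, 21, 2, 37, 49, 6, 4, 39, 34]
Tree (level-order array): [45, 16, 49, 2, 18, None, None, None, 6, None, 31, 4, None, 21, 37, None, None, None, None, 34, 39]
BFS from the root, enqueuing left then right child of each popped node:
  queue [45] -> pop 45, enqueue [16, 49], visited so far: [45]
  queue [16, 49] -> pop 16, enqueue [2, 18], visited so far: [45, 16]
  queue [49, 2, 18] -> pop 49, enqueue [none], visited so far: [45, 16, 49]
  queue [2, 18] -> pop 2, enqueue [6], visited so far: [45, 16, 49, 2]
  queue [18, 6] -> pop 18, enqueue [31], visited so far: [45, 16, 49, 2, 18]
  queue [6, 31] -> pop 6, enqueue [4], visited so far: [45, 16, 49, 2, 18, 6]
  queue [31, 4] -> pop 31, enqueue [21, 37], visited so far: [45, 16, 49, 2, 18, 6, 31]
  queue [4, 21, 37] -> pop 4, enqueue [none], visited so far: [45, 16, 49, 2, 18, 6, 31, 4]
  queue [21, 37] -> pop 21, enqueue [none], visited so far: [45, 16, 49, 2, 18, 6, 31, 4, 21]
  queue [37] -> pop 37, enqueue [34, 39], visited so far: [45, 16, 49, 2, 18, 6, 31, 4, 21, 37]
  queue [34, 39] -> pop 34, enqueue [none], visited so far: [45, 16, 49, 2, 18, 6, 31, 4, 21, 37, 34]
  queue [39] -> pop 39, enqueue [none], visited so far: [45, 16, 49, 2, 18, 6, 31, 4, 21, 37, 34, 39]
Result: [45, 16, 49, 2, 18, 6, 31, 4, 21, 37, 34, 39]


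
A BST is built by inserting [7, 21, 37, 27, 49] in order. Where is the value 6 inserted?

Starting tree (level order): [7, None, 21, None, 37, 27, 49]
Insertion path: 7
Result: insert 6 as left child of 7
Final tree (level order): [7, 6, 21, None, None, None, 37, 27, 49]


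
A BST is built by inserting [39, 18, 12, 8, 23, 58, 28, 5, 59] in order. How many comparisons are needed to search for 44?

Search path for 44: 39 -> 58
Found: False
Comparisons: 2


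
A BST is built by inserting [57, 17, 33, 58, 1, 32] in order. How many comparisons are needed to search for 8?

Search path for 8: 57 -> 17 -> 1
Found: False
Comparisons: 3


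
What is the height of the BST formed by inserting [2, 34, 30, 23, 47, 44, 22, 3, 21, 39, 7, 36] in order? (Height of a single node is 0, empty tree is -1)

Insertion order: [2, 34, 30, 23, 47, 44, 22, 3, 21, 39, 7, 36]
Tree (level-order array): [2, None, 34, 30, 47, 23, None, 44, None, 22, None, 39, None, 3, None, 36, None, None, 21, None, None, 7]
Compute height bottom-up (empty subtree = -1):
  height(7) = 1 + max(-1, -1) = 0
  height(21) = 1 + max(0, -1) = 1
  height(3) = 1 + max(-1, 1) = 2
  height(22) = 1 + max(2, -1) = 3
  height(23) = 1 + max(3, -1) = 4
  height(30) = 1 + max(4, -1) = 5
  height(36) = 1 + max(-1, -1) = 0
  height(39) = 1 + max(0, -1) = 1
  height(44) = 1 + max(1, -1) = 2
  height(47) = 1 + max(2, -1) = 3
  height(34) = 1 + max(5, 3) = 6
  height(2) = 1 + max(-1, 6) = 7
Height = 7


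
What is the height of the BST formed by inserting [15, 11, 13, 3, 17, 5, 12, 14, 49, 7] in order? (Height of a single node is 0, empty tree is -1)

Insertion order: [15, 11, 13, 3, 17, 5, 12, 14, 49, 7]
Tree (level-order array): [15, 11, 17, 3, 13, None, 49, None, 5, 12, 14, None, None, None, 7]
Compute height bottom-up (empty subtree = -1):
  height(7) = 1 + max(-1, -1) = 0
  height(5) = 1 + max(-1, 0) = 1
  height(3) = 1 + max(-1, 1) = 2
  height(12) = 1 + max(-1, -1) = 0
  height(14) = 1 + max(-1, -1) = 0
  height(13) = 1 + max(0, 0) = 1
  height(11) = 1 + max(2, 1) = 3
  height(49) = 1 + max(-1, -1) = 0
  height(17) = 1 + max(-1, 0) = 1
  height(15) = 1 + max(3, 1) = 4
Height = 4


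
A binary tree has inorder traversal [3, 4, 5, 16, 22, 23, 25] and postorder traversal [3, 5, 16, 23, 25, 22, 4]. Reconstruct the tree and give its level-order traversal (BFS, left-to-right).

Inorder:   [3, 4, 5, 16, 22, 23, 25]
Postorder: [3, 5, 16, 23, 25, 22, 4]
Algorithm: postorder visits root last, so walk postorder right-to-left;
each value is the root of the current inorder slice — split it at that
value, recurse on the right subtree first, then the left.
Recursive splits:
  root=4; inorder splits into left=[3], right=[5, 16, 22, 23, 25]
  root=22; inorder splits into left=[5, 16], right=[23, 25]
  root=25; inorder splits into left=[23], right=[]
  root=23; inorder splits into left=[], right=[]
  root=16; inorder splits into left=[5], right=[]
  root=5; inorder splits into left=[], right=[]
  root=3; inorder splits into left=[], right=[]
Reconstructed level-order: [4, 3, 22, 16, 25, 5, 23]


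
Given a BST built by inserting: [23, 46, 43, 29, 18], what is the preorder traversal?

Tree insertion order: [23, 46, 43, 29, 18]
Tree (level-order array): [23, 18, 46, None, None, 43, None, 29]
Preorder traversal: [23, 18, 46, 43, 29]


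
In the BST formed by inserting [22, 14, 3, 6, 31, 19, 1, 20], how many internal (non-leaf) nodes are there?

Tree built from: [22, 14, 3, 6, 31, 19, 1, 20]
Tree (level-order array): [22, 14, 31, 3, 19, None, None, 1, 6, None, 20]
Rule: An internal node has at least one child.
Per-node child counts:
  node 22: 2 child(ren)
  node 14: 2 child(ren)
  node 3: 2 child(ren)
  node 1: 0 child(ren)
  node 6: 0 child(ren)
  node 19: 1 child(ren)
  node 20: 0 child(ren)
  node 31: 0 child(ren)
Matching nodes: [22, 14, 3, 19]
Count of internal (non-leaf) nodes: 4


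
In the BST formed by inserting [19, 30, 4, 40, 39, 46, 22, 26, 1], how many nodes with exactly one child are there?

Tree built from: [19, 30, 4, 40, 39, 46, 22, 26, 1]
Tree (level-order array): [19, 4, 30, 1, None, 22, 40, None, None, None, 26, 39, 46]
Rule: These are nodes with exactly 1 non-null child.
Per-node child counts:
  node 19: 2 child(ren)
  node 4: 1 child(ren)
  node 1: 0 child(ren)
  node 30: 2 child(ren)
  node 22: 1 child(ren)
  node 26: 0 child(ren)
  node 40: 2 child(ren)
  node 39: 0 child(ren)
  node 46: 0 child(ren)
Matching nodes: [4, 22]
Count of nodes with exactly one child: 2


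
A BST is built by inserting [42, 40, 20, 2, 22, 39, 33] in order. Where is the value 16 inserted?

Starting tree (level order): [42, 40, None, 20, None, 2, 22, None, None, None, 39, 33]
Insertion path: 42 -> 40 -> 20 -> 2
Result: insert 16 as right child of 2
Final tree (level order): [42, 40, None, 20, None, 2, 22, None, 16, None, 39, None, None, 33]


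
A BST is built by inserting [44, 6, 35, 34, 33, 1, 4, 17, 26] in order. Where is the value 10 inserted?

Starting tree (level order): [44, 6, None, 1, 35, None, 4, 34, None, None, None, 33, None, 17, None, None, 26]
Insertion path: 44 -> 6 -> 35 -> 34 -> 33 -> 17
Result: insert 10 as left child of 17
Final tree (level order): [44, 6, None, 1, 35, None, 4, 34, None, None, None, 33, None, 17, None, 10, 26]


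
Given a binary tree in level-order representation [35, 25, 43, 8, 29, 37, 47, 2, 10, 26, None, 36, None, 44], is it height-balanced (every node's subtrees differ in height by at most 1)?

Tree (level-order array): [35, 25, 43, 8, 29, 37, 47, 2, 10, 26, None, 36, None, 44]
Definition: a tree is height-balanced if, at every node, |h(left) - h(right)| <= 1 (empty subtree has height -1).
Bottom-up per-node check:
  node 2: h_left=-1, h_right=-1, diff=0 [OK], height=0
  node 10: h_left=-1, h_right=-1, diff=0 [OK], height=0
  node 8: h_left=0, h_right=0, diff=0 [OK], height=1
  node 26: h_left=-1, h_right=-1, diff=0 [OK], height=0
  node 29: h_left=0, h_right=-1, diff=1 [OK], height=1
  node 25: h_left=1, h_right=1, diff=0 [OK], height=2
  node 36: h_left=-1, h_right=-1, diff=0 [OK], height=0
  node 37: h_left=0, h_right=-1, diff=1 [OK], height=1
  node 44: h_left=-1, h_right=-1, diff=0 [OK], height=0
  node 47: h_left=0, h_right=-1, diff=1 [OK], height=1
  node 43: h_left=1, h_right=1, diff=0 [OK], height=2
  node 35: h_left=2, h_right=2, diff=0 [OK], height=3
All nodes satisfy the balance condition.
Result: Balanced


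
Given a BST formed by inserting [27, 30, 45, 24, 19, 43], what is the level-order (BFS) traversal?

Tree insertion order: [27, 30, 45, 24, 19, 43]
Tree (level-order array): [27, 24, 30, 19, None, None, 45, None, None, 43]
BFS from the root, enqueuing left then right child of each popped node:
  queue [27] -> pop 27, enqueue [24, 30], visited so far: [27]
  queue [24, 30] -> pop 24, enqueue [19], visited so far: [27, 24]
  queue [30, 19] -> pop 30, enqueue [45], visited so far: [27, 24, 30]
  queue [19, 45] -> pop 19, enqueue [none], visited so far: [27, 24, 30, 19]
  queue [45] -> pop 45, enqueue [43], visited so far: [27, 24, 30, 19, 45]
  queue [43] -> pop 43, enqueue [none], visited so far: [27, 24, 30, 19, 45, 43]
Result: [27, 24, 30, 19, 45, 43]


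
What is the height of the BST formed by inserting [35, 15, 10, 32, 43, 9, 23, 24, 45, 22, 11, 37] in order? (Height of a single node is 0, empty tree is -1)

Insertion order: [35, 15, 10, 32, 43, 9, 23, 24, 45, 22, 11, 37]
Tree (level-order array): [35, 15, 43, 10, 32, 37, 45, 9, 11, 23, None, None, None, None, None, None, None, None, None, 22, 24]
Compute height bottom-up (empty subtree = -1):
  height(9) = 1 + max(-1, -1) = 0
  height(11) = 1 + max(-1, -1) = 0
  height(10) = 1 + max(0, 0) = 1
  height(22) = 1 + max(-1, -1) = 0
  height(24) = 1 + max(-1, -1) = 0
  height(23) = 1 + max(0, 0) = 1
  height(32) = 1 + max(1, -1) = 2
  height(15) = 1 + max(1, 2) = 3
  height(37) = 1 + max(-1, -1) = 0
  height(45) = 1 + max(-1, -1) = 0
  height(43) = 1 + max(0, 0) = 1
  height(35) = 1 + max(3, 1) = 4
Height = 4


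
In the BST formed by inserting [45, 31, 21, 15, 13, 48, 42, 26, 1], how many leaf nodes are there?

Tree built from: [45, 31, 21, 15, 13, 48, 42, 26, 1]
Tree (level-order array): [45, 31, 48, 21, 42, None, None, 15, 26, None, None, 13, None, None, None, 1]
Rule: A leaf has 0 children.
Per-node child counts:
  node 45: 2 child(ren)
  node 31: 2 child(ren)
  node 21: 2 child(ren)
  node 15: 1 child(ren)
  node 13: 1 child(ren)
  node 1: 0 child(ren)
  node 26: 0 child(ren)
  node 42: 0 child(ren)
  node 48: 0 child(ren)
Matching nodes: [1, 26, 42, 48]
Count of leaf nodes: 4


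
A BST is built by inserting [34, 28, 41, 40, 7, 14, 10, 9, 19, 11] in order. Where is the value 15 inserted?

Starting tree (level order): [34, 28, 41, 7, None, 40, None, None, 14, None, None, 10, 19, 9, 11]
Insertion path: 34 -> 28 -> 7 -> 14 -> 19
Result: insert 15 as left child of 19
Final tree (level order): [34, 28, 41, 7, None, 40, None, None, 14, None, None, 10, 19, 9, 11, 15]


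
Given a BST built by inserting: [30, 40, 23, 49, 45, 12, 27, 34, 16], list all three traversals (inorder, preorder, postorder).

Tree insertion order: [30, 40, 23, 49, 45, 12, 27, 34, 16]
Tree (level-order array): [30, 23, 40, 12, 27, 34, 49, None, 16, None, None, None, None, 45]
Inorder (L, root, R): [12, 16, 23, 27, 30, 34, 40, 45, 49]
Preorder (root, L, R): [30, 23, 12, 16, 27, 40, 34, 49, 45]
Postorder (L, R, root): [16, 12, 27, 23, 34, 45, 49, 40, 30]


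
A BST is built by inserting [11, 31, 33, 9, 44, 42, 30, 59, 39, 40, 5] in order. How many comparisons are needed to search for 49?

Search path for 49: 11 -> 31 -> 33 -> 44 -> 59
Found: False
Comparisons: 5


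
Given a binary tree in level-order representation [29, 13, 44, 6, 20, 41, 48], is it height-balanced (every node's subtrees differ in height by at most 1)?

Tree (level-order array): [29, 13, 44, 6, 20, 41, 48]
Definition: a tree is height-balanced if, at every node, |h(left) - h(right)| <= 1 (empty subtree has height -1).
Bottom-up per-node check:
  node 6: h_left=-1, h_right=-1, diff=0 [OK], height=0
  node 20: h_left=-1, h_right=-1, diff=0 [OK], height=0
  node 13: h_left=0, h_right=0, diff=0 [OK], height=1
  node 41: h_left=-1, h_right=-1, diff=0 [OK], height=0
  node 48: h_left=-1, h_right=-1, diff=0 [OK], height=0
  node 44: h_left=0, h_right=0, diff=0 [OK], height=1
  node 29: h_left=1, h_right=1, diff=0 [OK], height=2
All nodes satisfy the balance condition.
Result: Balanced


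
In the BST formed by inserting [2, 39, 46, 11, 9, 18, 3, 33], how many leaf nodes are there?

Tree built from: [2, 39, 46, 11, 9, 18, 3, 33]
Tree (level-order array): [2, None, 39, 11, 46, 9, 18, None, None, 3, None, None, 33]
Rule: A leaf has 0 children.
Per-node child counts:
  node 2: 1 child(ren)
  node 39: 2 child(ren)
  node 11: 2 child(ren)
  node 9: 1 child(ren)
  node 3: 0 child(ren)
  node 18: 1 child(ren)
  node 33: 0 child(ren)
  node 46: 0 child(ren)
Matching nodes: [3, 33, 46]
Count of leaf nodes: 3


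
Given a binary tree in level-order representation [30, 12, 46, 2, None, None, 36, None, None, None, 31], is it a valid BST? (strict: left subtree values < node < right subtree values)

Level-order array: [30, 12, 46, 2, None, None, 36, None, None, None, 31]
Validate using subtree bounds (lo, hi): at each node, require lo < value < hi,
then recurse left with hi=value and right with lo=value.
Preorder trace (stopping at first violation):
  at node 30 with bounds (-inf, +inf): OK
  at node 12 with bounds (-inf, 30): OK
  at node 2 with bounds (-inf, 12): OK
  at node 46 with bounds (30, +inf): OK
  at node 36 with bounds (46, +inf): VIOLATION
Node 36 violates its bound: not (46 < 36 < +inf).
Result: Not a valid BST


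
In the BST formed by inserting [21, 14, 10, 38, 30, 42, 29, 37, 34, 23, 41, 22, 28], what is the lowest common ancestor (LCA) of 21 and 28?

Tree insertion order: [21, 14, 10, 38, 30, 42, 29, 37, 34, 23, 41, 22, 28]
Tree (level-order array): [21, 14, 38, 10, None, 30, 42, None, None, 29, 37, 41, None, 23, None, 34, None, None, None, 22, 28]
In a BST, the LCA of p=21, q=28 is the first node v on the
root-to-leaf path with p <= v <= q (go left if both < v, right if both > v).
Walk from root:
  at 21: 21 <= 21 <= 28, this is the LCA
LCA = 21


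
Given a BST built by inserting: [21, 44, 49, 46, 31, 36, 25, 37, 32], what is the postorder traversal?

Tree insertion order: [21, 44, 49, 46, 31, 36, 25, 37, 32]
Tree (level-order array): [21, None, 44, 31, 49, 25, 36, 46, None, None, None, 32, 37]
Postorder traversal: [25, 32, 37, 36, 31, 46, 49, 44, 21]


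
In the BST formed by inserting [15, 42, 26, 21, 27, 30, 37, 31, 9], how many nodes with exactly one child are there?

Tree built from: [15, 42, 26, 21, 27, 30, 37, 31, 9]
Tree (level-order array): [15, 9, 42, None, None, 26, None, 21, 27, None, None, None, 30, None, 37, 31]
Rule: These are nodes with exactly 1 non-null child.
Per-node child counts:
  node 15: 2 child(ren)
  node 9: 0 child(ren)
  node 42: 1 child(ren)
  node 26: 2 child(ren)
  node 21: 0 child(ren)
  node 27: 1 child(ren)
  node 30: 1 child(ren)
  node 37: 1 child(ren)
  node 31: 0 child(ren)
Matching nodes: [42, 27, 30, 37]
Count of nodes with exactly one child: 4


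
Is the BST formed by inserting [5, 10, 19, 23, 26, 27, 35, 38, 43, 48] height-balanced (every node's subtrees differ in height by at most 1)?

Tree (level-order array): [5, None, 10, None, 19, None, 23, None, 26, None, 27, None, 35, None, 38, None, 43, None, 48]
Definition: a tree is height-balanced if, at every node, |h(left) - h(right)| <= 1 (empty subtree has height -1).
Bottom-up per-node check:
  node 48: h_left=-1, h_right=-1, diff=0 [OK], height=0
  node 43: h_left=-1, h_right=0, diff=1 [OK], height=1
  node 38: h_left=-1, h_right=1, diff=2 [FAIL (|-1-1|=2 > 1)], height=2
  node 35: h_left=-1, h_right=2, diff=3 [FAIL (|-1-2|=3 > 1)], height=3
  node 27: h_left=-1, h_right=3, diff=4 [FAIL (|-1-3|=4 > 1)], height=4
  node 26: h_left=-1, h_right=4, diff=5 [FAIL (|-1-4|=5 > 1)], height=5
  node 23: h_left=-1, h_right=5, diff=6 [FAIL (|-1-5|=6 > 1)], height=6
  node 19: h_left=-1, h_right=6, diff=7 [FAIL (|-1-6|=7 > 1)], height=7
  node 10: h_left=-1, h_right=7, diff=8 [FAIL (|-1-7|=8 > 1)], height=8
  node 5: h_left=-1, h_right=8, diff=9 [FAIL (|-1-8|=9 > 1)], height=9
Node 38 violates the condition: |-1 - 1| = 2 > 1.
Result: Not balanced


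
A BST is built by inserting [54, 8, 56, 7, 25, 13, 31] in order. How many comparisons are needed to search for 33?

Search path for 33: 54 -> 8 -> 25 -> 31
Found: False
Comparisons: 4


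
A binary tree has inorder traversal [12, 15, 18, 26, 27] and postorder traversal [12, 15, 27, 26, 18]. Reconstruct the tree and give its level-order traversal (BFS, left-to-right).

Inorder:   [12, 15, 18, 26, 27]
Postorder: [12, 15, 27, 26, 18]
Algorithm: postorder visits root last, so walk postorder right-to-left;
each value is the root of the current inorder slice — split it at that
value, recurse on the right subtree first, then the left.
Recursive splits:
  root=18; inorder splits into left=[12, 15], right=[26, 27]
  root=26; inorder splits into left=[], right=[27]
  root=27; inorder splits into left=[], right=[]
  root=15; inorder splits into left=[12], right=[]
  root=12; inorder splits into left=[], right=[]
Reconstructed level-order: [18, 15, 26, 12, 27]


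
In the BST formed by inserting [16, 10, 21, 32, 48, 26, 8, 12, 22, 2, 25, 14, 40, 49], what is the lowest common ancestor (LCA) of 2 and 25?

Tree insertion order: [16, 10, 21, 32, 48, 26, 8, 12, 22, 2, 25, 14, 40, 49]
Tree (level-order array): [16, 10, 21, 8, 12, None, 32, 2, None, None, 14, 26, 48, None, None, None, None, 22, None, 40, 49, None, 25]
In a BST, the LCA of p=2, q=25 is the first node v on the
root-to-leaf path with p <= v <= q (go left if both < v, right if both > v).
Walk from root:
  at 16: 2 <= 16 <= 25, this is the LCA
LCA = 16


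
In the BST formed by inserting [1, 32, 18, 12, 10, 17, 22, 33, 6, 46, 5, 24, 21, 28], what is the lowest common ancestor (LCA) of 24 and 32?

Tree insertion order: [1, 32, 18, 12, 10, 17, 22, 33, 6, 46, 5, 24, 21, 28]
Tree (level-order array): [1, None, 32, 18, 33, 12, 22, None, 46, 10, 17, 21, 24, None, None, 6, None, None, None, None, None, None, 28, 5]
In a BST, the LCA of p=24, q=32 is the first node v on the
root-to-leaf path with p <= v <= q (go left if both < v, right if both > v).
Walk from root:
  at 1: both 24 and 32 > 1, go right
  at 32: 24 <= 32 <= 32, this is the LCA
LCA = 32


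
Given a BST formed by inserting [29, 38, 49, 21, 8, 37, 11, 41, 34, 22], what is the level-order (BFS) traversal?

Tree insertion order: [29, 38, 49, 21, 8, 37, 11, 41, 34, 22]
Tree (level-order array): [29, 21, 38, 8, 22, 37, 49, None, 11, None, None, 34, None, 41]
BFS from the root, enqueuing left then right child of each popped node:
  queue [29] -> pop 29, enqueue [21, 38], visited so far: [29]
  queue [21, 38] -> pop 21, enqueue [8, 22], visited so far: [29, 21]
  queue [38, 8, 22] -> pop 38, enqueue [37, 49], visited so far: [29, 21, 38]
  queue [8, 22, 37, 49] -> pop 8, enqueue [11], visited so far: [29, 21, 38, 8]
  queue [22, 37, 49, 11] -> pop 22, enqueue [none], visited so far: [29, 21, 38, 8, 22]
  queue [37, 49, 11] -> pop 37, enqueue [34], visited so far: [29, 21, 38, 8, 22, 37]
  queue [49, 11, 34] -> pop 49, enqueue [41], visited so far: [29, 21, 38, 8, 22, 37, 49]
  queue [11, 34, 41] -> pop 11, enqueue [none], visited so far: [29, 21, 38, 8, 22, 37, 49, 11]
  queue [34, 41] -> pop 34, enqueue [none], visited so far: [29, 21, 38, 8, 22, 37, 49, 11, 34]
  queue [41] -> pop 41, enqueue [none], visited so far: [29, 21, 38, 8, 22, 37, 49, 11, 34, 41]
Result: [29, 21, 38, 8, 22, 37, 49, 11, 34, 41]


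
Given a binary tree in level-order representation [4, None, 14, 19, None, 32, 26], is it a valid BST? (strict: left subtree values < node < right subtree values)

Level-order array: [4, None, 14, 19, None, 32, 26]
Validate using subtree bounds (lo, hi): at each node, require lo < value < hi,
then recurse left with hi=value and right with lo=value.
Preorder trace (stopping at first violation):
  at node 4 with bounds (-inf, +inf): OK
  at node 14 with bounds (4, +inf): OK
  at node 19 with bounds (4, 14): VIOLATION
Node 19 violates its bound: not (4 < 19 < 14).
Result: Not a valid BST


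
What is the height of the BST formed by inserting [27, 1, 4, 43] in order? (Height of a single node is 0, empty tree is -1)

Insertion order: [27, 1, 4, 43]
Tree (level-order array): [27, 1, 43, None, 4]
Compute height bottom-up (empty subtree = -1):
  height(4) = 1 + max(-1, -1) = 0
  height(1) = 1 + max(-1, 0) = 1
  height(43) = 1 + max(-1, -1) = 0
  height(27) = 1 + max(1, 0) = 2
Height = 2


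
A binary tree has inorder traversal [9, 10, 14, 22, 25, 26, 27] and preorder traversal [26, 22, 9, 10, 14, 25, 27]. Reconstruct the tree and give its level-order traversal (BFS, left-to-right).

Inorder:  [9, 10, 14, 22, 25, 26, 27]
Preorder: [26, 22, 9, 10, 14, 25, 27]
Algorithm: preorder visits root first, so consume preorder in order;
for each root, split the current inorder slice at that value into
left-subtree inorder and right-subtree inorder, then recurse.
Recursive splits:
  root=26; inorder splits into left=[9, 10, 14, 22, 25], right=[27]
  root=22; inorder splits into left=[9, 10, 14], right=[25]
  root=9; inorder splits into left=[], right=[10, 14]
  root=10; inorder splits into left=[], right=[14]
  root=14; inorder splits into left=[], right=[]
  root=25; inorder splits into left=[], right=[]
  root=27; inorder splits into left=[], right=[]
Reconstructed level-order: [26, 22, 27, 9, 25, 10, 14]


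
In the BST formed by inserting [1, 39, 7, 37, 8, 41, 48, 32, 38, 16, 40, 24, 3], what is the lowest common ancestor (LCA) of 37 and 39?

Tree insertion order: [1, 39, 7, 37, 8, 41, 48, 32, 38, 16, 40, 24, 3]
Tree (level-order array): [1, None, 39, 7, 41, 3, 37, 40, 48, None, None, 8, 38, None, None, None, None, None, 32, None, None, 16, None, None, 24]
In a BST, the LCA of p=37, q=39 is the first node v on the
root-to-leaf path with p <= v <= q (go left if both < v, right if both > v).
Walk from root:
  at 1: both 37 and 39 > 1, go right
  at 39: 37 <= 39 <= 39, this is the LCA
LCA = 39


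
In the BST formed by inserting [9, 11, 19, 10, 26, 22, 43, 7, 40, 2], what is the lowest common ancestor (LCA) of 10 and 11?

Tree insertion order: [9, 11, 19, 10, 26, 22, 43, 7, 40, 2]
Tree (level-order array): [9, 7, 11, 2, None, 10, 19, None, None, None, None, None, 26, 22, 43, None, None, 40]
In a BST, the LCA of p=10, q=11 is the first node v on the
root-to-leaf path with p <= v <= q (go left if both < v, right if both > v).
Walk from root:
  at 9: both 10 and 11 > 9, go right
  at 11: 10 <= 11 <= 11, this is the LCA
LCA = 11


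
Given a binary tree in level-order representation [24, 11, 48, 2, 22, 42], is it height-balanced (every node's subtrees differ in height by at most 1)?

Tree (level-order array): [24, 11, 48, 2, 22, 42]
Definition: a tree is height-balanced if, at every node, |h(left) - h(right)| <= 1 (empty subtree has height -1).
Bottom-up per-node check:
  node 2: h_left=-1, h_right=-1, diff=0 [OK], height=0
  node 22: h_left=-1, h_right=-1, diff=0 [OK], height=0
  node 11: h_left=0, h_right=0, diff=0 [OK], height=1
  node 42: h_left=-1, h_right=-1, diff=0 [OK], height=0
  node 48: h_left=0, h_right=-1, diff=1 [OK], height=1
  node 24: h_left=1, h_right=1, diff=0 [OK], height=2
All nodes satisfy the balance condition.
Result: Balanced


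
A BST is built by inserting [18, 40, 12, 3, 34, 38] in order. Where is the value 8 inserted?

Starting tree (level order): [18, 12, 40, 3, None, 34, None, None, None, None, 38]
Insertion path: 18 -> 12 -> 3
Result: insert 8 as right child of 3
Final tree (level order): [18, 12, 40, 3, None, 34, None, None, 8, None, 38]


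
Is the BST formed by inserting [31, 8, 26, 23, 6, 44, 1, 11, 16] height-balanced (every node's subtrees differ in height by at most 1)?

Tree (level-order array): [31, 8, 44, 6, 26, None, None, 1, None, 23, None, None, None, 11, None, None, 16]
Definition: a tree is height-balanced if, at every node, |h(left) - h(right)| <= 1 (empty subtree has height -1).
Bottom-up per-node check:
  node 1: h_left=-1, h_right=-1, diff=0 [OK], height=0
  node 6: h_left=0, h_right=-1, diff=1 [OK], height=1
  node 16: h_left=-1, h_right=-1, diff=0 [OK], height=0
  node 11: h_left=-1, h_right=0, diff=1 [OK], height=1
  node 23: h_left=1, h_right=-1, diff=2 [FAIL (|1--1|=2 > 1)], height=2
  node 26: h_left=2, h_right=-1, diff=3 [FAIL (|2--1|=3 > 1)], height=3
  node 8: h_left=1, h_right=3, diff=2 [FAIL (|1-3|=2 > 1)], height=4
  node 44: h_left=-1, h_right=-1, diff=0 [OK], height=0
  node 31: h_left=4, h_right=0, diff=4 [FAIL (|4-0|=4 > 1)], height=5
Node 23 violates the condition: |1 - -1| = 2 > 1.
Result: Not balanced


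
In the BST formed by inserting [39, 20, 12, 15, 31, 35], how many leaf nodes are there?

Tree built from: [39, 20, 12, 15, 31, 35]
Tree (level-order array): [39, 20, None, 12, 31, None, 15, None, 35]
Rule: A leaf has 0 children.
Per-node child counts:
  node 39: 1 child(ren)
  node 20: 2 child(ren)
  node 12: 1 child(ren)
  node 15: 0 child(ren)
  node 31: 1 child(ren)
  node 35: 0 child(ren)
Matching nodes: [15, 35]
Count of leaf nodes: 2


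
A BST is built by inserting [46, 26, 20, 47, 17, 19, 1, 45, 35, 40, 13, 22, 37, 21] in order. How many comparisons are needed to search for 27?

Search path for 27: 46 -> 26 -> 45 -> 35
Found: False
Comparisons: 4
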